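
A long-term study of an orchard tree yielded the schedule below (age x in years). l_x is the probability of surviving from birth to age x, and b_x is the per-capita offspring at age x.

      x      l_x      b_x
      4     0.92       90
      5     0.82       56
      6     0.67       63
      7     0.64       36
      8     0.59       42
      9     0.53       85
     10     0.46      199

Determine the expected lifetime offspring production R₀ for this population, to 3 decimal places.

R₀ = Σ l_x b_x:
  age 4: 0.92 × 90 = 82.8000
  age 5: 0.82 × 56 = 45.9200
  age 6: 0.67 × 63 = 42.2100
  age 7: 0.64 × 36 = 23.0400
  age 8: 0.59 × 42 = 24.7800
  age 9: 0.53 × 85 = 45.0500
  age 10: 0.46 × 199 = 91.5400
R₀ = 82.8000 + 45.9200 + 42.2100 + 23.0400 + 24.7800 + 45.0500 + 91.5400 = 355.3400

355.340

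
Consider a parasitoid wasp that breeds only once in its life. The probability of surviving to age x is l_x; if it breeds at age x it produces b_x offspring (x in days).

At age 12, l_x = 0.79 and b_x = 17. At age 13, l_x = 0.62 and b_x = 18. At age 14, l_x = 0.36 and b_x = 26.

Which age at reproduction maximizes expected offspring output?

12

Expected offspring if breeding at age x = l_x × b_x:
  age 12: 0.79 × 17 = 13.430
  age 13: 0.62 × 18 = 11.160
  age 14: 0.36 × 26 = 9.360
Maximum at age 12 (13.430).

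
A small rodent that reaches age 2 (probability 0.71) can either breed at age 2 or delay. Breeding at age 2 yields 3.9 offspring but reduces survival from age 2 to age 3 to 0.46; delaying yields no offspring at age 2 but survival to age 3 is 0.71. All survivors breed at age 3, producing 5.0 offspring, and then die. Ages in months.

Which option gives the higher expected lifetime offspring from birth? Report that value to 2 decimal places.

breed at age 2: R₀ = 0.71 × (3.9 + 0.46 × 5.0) = 0.71 × 6.2000 = 4.4020
delay to age 3: R₀ = 0.71 × (0.71 × 5.0) = 0.71 × 3.5500 = 2.5205
Higher: breed at age 2 (4.4020).

4.40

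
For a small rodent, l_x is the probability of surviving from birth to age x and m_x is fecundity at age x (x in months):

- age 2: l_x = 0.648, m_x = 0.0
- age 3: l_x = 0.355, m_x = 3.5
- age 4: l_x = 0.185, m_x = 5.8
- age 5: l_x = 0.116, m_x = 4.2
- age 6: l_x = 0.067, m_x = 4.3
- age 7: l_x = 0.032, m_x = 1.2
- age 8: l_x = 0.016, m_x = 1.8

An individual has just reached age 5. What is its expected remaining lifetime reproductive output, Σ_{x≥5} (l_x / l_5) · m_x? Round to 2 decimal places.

l_5 = 0.116. Conditional survival from age 5 to x is l_x / l_5.
  x=5: (0.116/0.116) × 4.2 = 4.2000
  x=6: (0.067/0.116) × 4.3 = 2.4836
  x=7: (0.032/0.116) × 1.2 = 0.3310
  x=8: (0.016/0.116) × 1.8 = 0.2483
Sum = 4.2000 + 2.4836 + 0.3310 + 0.2483 = 7.2629

7.26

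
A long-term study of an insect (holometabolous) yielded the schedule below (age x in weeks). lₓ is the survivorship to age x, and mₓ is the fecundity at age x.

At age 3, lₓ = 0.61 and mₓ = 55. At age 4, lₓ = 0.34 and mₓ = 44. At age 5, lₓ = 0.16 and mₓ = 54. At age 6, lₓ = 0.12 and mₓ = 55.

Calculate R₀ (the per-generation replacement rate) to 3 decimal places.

63.750

R₀ = Σ lₓ mₓ:
  age 3: 0.61 × 55 = 33.5500
  age 4: 0.34 × 44 = 14.9600
  age 5: 0.16 × 54 = 8.6400
  age 6: 0.12 × 55 = 6.6000
R₀ = 33.5500 + 14.9600 + 8.6400 + 6.6000 = 63.7500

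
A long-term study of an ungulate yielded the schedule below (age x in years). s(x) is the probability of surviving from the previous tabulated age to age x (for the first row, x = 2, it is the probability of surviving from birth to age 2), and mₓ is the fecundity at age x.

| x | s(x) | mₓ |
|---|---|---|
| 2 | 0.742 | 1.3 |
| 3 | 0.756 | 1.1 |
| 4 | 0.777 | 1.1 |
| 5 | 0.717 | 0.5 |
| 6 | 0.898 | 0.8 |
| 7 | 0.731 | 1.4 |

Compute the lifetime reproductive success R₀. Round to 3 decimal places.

Survivorship from birth: l_x = s_2·s_3·…·s_x.
  l_2 = 0.74200
  l_3 = 0.56095
  l_4 = 0.43586
  l_5 = 0.31251
  l_6 = 0.28064
  l_7 = 0.20514
R₀ = Σ l_x mₓ:
  age 2: 0.74200 × 1.3 = 0.9646
  age 3: 0.56095 × 1.1 = 0.6170
  age 4: 0.43586 × 1.1 = 0.4794
  age 5: 0.31251 × 0.5 = 0.1563
  age 6: 0.28064 × 0.8 = 0.2245
  age 7: 0.20514 × 1.4 = 0.2872
R₀ = 0.9646 + 0.6170 + 0.4794 + 0.1563 + 0.2245 + 0.2872 = 2.7291

2.729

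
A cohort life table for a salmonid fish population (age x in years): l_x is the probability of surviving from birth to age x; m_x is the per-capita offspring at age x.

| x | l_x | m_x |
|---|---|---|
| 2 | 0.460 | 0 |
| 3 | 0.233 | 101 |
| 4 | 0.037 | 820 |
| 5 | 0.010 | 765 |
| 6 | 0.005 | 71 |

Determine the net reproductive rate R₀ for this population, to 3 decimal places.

R₀ = Σ l_x m_x:
  age 2: 0.460 × 0 = 0.0000
  age 3: 0.233 × 101 = 23.5330
  age 4: 0.037 × 820 = 30.3400
  age 5: 0.010 × 765 = 7.6500
  age 6: 0.005 × 71 = 0.3550
R₀ = 0.0000 + 23.5330 + 30.3400 + 7.6500 + 0.3550 = 61.8780

61.878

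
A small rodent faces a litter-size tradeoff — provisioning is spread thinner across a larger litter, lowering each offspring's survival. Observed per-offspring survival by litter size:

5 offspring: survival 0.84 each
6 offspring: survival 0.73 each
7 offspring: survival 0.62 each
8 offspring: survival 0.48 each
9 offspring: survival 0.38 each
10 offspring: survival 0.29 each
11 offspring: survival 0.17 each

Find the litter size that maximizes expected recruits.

6

Expected recruits = c × s(c):
  c=5: 5 × 0.84 = 4.200
  c=6: 6 × 0.73 = 4.380
  c=7: 7 × 0.62 = 4.340
  c=8: 8 × 0.48 = 3.840
  c=9: 9 × 0.38 = 3.420
  c=10: 10 × 0.29 = 2.900
  c=11: 11 × 0.17 = 1.870
Maximum at c = 6 (4.380 recruits).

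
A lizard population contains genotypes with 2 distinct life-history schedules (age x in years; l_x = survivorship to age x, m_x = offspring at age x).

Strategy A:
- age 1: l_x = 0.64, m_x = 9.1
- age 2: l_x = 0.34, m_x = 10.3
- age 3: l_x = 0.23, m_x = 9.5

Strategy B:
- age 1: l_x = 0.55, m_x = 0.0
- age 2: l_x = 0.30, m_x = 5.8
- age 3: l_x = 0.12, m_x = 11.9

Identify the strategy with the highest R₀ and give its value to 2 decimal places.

Strategy A: R₀ = 0.64×9.1 + 0.34×10.3 + 0.23×9.5 = 11.5110
Strategy B: R₀ = 0.55×0.0 + 0.30×5.8 + 0.12×11.9 = 3.1680
Highest R₀: strategy A with 11.5110.

11.51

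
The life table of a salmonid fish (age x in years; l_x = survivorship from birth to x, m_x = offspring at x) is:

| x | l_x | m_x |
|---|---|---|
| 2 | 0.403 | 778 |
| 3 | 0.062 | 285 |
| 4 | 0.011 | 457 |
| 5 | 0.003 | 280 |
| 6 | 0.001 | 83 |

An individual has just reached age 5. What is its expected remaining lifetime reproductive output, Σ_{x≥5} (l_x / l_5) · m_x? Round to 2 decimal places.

307.67

l_5 = 0.003. Conditional survival from age 5 to x is l_x / l_5.
  x=5: (0.003/0.003) × 280 = 280.0000
  x=6: (0.001/0.003) × 83 = 27.6667
Sum = 280.0000 + 27.6667 = 307.6667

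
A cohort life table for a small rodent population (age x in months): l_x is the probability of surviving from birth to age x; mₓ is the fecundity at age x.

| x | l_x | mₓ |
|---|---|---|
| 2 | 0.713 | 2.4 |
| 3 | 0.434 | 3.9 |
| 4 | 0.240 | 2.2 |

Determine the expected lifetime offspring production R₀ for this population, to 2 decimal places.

R₀ = Σ l_x mₓ:
  age 2: 0.713 × 2.4 = 1.7112
  age 3: 0.434 × 3.9 = 1.6926
  age 4: 0.240 × 2.2 = 0.5280
R₀ = 1.7112 + 1.6926 + 0.5280 = 3.9318

3.93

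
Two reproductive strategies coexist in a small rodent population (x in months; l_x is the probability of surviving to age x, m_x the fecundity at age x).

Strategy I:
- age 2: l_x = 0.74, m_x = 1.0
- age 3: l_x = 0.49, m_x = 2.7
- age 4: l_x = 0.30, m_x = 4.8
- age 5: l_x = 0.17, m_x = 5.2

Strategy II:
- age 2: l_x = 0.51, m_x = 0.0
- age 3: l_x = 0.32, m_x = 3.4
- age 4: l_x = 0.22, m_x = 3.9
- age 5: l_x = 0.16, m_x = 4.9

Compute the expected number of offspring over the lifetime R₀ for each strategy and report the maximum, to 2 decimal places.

4.39

Strategy I: R₀ = 0.74×1.0 + 0.49×2.7 + 0.30×4.8 + 0.17×5.2 = 4.3870
Strategy II: R₀ = 0.51×0.0 + 0.32×3.4 + 0.22×3.9 + 0.16×4.9 = 2.7300
Highest R₀: strategy I with 4.3870.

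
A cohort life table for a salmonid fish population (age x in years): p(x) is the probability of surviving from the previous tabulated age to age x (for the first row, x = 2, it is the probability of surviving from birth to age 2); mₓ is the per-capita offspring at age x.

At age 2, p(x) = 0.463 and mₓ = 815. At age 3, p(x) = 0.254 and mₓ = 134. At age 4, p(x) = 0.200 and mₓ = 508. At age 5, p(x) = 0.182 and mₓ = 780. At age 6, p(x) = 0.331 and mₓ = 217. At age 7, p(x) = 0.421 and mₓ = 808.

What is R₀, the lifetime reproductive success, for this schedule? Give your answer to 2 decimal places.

Survivorship from birth: l_x = p_2·p_3·…·p_x.
  l_2 = 0.46300
  l_3 = 0.11760
  l_4 = 0.02352
  l_5 = 0.00428
  l_6 = 0.00142
  l_7 = 0.00060
R₀ = Σ l_x mₓ:
  age 2: 0.46300 × 815 = 377.3450
  age 3: 0.11760 × 134 = 15.7584
  age 4: 0.02352 × 508 = 11.9482
  age 5: 0.00428 × 780 = 3.3384
  age 6: 0.00142 × 217 = 0.3081
  age 7: 0.00060 × 808 = 0.4848
R₀ = 377.3450 + 15.7584 + 11.9482 + 3.3384 + 0.3081 + 0.4848 = 409.1829

409.18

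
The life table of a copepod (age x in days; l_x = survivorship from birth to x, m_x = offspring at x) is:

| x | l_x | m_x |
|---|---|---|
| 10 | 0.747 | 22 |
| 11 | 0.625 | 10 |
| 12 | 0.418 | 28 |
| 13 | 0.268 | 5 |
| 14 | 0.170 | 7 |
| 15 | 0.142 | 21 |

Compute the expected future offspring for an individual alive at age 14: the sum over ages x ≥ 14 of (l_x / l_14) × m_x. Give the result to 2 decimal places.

24.54

l_14 = 0.170. Conditional survival from age 14 to x is l_x / l_14.
  x=14: (0.170/0.170) × 7 = 7.0000
  x=15: (0.142/0.170) × 21 = 17.5412
Sum = 7.0000 + 17.5412 = 24.5412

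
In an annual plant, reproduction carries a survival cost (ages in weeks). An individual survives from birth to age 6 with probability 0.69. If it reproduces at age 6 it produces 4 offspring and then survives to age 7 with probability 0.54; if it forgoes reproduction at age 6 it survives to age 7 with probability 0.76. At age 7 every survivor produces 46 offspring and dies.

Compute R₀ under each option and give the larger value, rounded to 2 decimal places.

24.12

breed at age 6: R₀ = 0.69 × (4 + 0.54 × 46) = 0.69 × 28.8400 = 19.8996
delay to age 7: R₀ = 0.69 × (0.76 × 46) = 0.69 × 34.9600 = 24.1224
Higher: delay to age 7 (24.1224).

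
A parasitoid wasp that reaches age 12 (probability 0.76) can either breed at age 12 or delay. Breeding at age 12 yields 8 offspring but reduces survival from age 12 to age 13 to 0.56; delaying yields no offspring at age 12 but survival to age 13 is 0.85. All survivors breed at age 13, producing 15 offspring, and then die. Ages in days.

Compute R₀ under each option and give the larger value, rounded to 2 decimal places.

12.46

breed at age 12: R₀ = 0.76 × (8 + 0.56 × 15) = 0.76 × 16.4000 = 12.4640
delay to age 13: R₀ = 0.76 × (0.85 × 15) = 0.76 × 12.7500 = 9.6900
Higher: breed at age 12 (12.4640).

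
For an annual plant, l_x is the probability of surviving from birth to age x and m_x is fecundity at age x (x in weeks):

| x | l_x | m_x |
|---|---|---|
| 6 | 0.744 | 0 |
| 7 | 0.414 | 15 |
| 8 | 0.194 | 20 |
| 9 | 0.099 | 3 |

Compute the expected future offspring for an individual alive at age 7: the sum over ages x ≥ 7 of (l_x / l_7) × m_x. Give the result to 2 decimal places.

25.09

l_7 = 0.414. Conditional survival from age 7 to x is l_x / l_7.
  x=7: (0.414/0.414) × 15 = 15.0000
  x=8: (0.194/0.414) × 20 = 9.3720
  x=9: (0.099/0.414) × 3 = 0.7174
Sum = 15.0000 + 9.3720 + 0.7174 = 25.0894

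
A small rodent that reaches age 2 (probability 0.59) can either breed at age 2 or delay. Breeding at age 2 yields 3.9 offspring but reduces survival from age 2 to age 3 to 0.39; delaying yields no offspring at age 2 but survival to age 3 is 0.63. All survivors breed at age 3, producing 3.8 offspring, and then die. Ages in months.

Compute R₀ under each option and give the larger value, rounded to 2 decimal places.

breed at age 2: R₀ = 0.59 × (3.9 + 0.39 × 3.8) = 0.59 × 5.3820 = 3.1754
delay to age 3: R₀ = 0.59 × (0.63 × 3.8) = 0.59 × 2.3940 = 1.4125
Higher: breed at age 2 (3.1754).

3.18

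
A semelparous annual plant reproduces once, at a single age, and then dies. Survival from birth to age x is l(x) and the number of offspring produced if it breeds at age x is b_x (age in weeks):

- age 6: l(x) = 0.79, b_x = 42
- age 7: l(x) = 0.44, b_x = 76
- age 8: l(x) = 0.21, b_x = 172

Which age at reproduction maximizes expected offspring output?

8

Expected offspring if breeding at age x = l(x) × b_x:
  age 6: 0.79 × 42 = 33.180
  age 7: 0.44 × 76 = 33.440
  age 8: 0.21 × 172 = 36.120
Maximum at age 8 (36.120).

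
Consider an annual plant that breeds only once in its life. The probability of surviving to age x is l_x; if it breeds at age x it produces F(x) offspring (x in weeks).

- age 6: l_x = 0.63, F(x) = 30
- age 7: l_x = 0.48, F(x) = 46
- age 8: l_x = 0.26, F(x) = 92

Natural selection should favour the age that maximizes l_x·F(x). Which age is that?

Expected offspring if breeding at age x = l_x × F(x):
  age 6: 0.63 × 30 = 18.900
  age 7: 0.48 × 46 = 22.080
  age 8: 0.26 × 92 = 23.920
Maximum at age 8 (23.920).

8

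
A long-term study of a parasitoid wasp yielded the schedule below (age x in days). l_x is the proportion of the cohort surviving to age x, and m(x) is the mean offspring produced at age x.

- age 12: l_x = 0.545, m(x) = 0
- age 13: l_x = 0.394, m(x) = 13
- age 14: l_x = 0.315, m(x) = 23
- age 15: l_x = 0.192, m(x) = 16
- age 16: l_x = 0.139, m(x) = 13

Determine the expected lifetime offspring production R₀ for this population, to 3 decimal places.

R₀ = Σ l_x m(x):
  age 12: 0.545 × 0 = 0.0000
  age 13: 0.394 × 13 = 5.1220
  age 14: 0.315 × 23 = 7.2450
  age 15: 0.192 × 16 = 3.0720
  age 16: 0.139 × 13 = 1.8070
R₀ = 0.0000 + 5.1220 + 7.2450 + 3.0720 + 1.8070 = 17.2460

17.246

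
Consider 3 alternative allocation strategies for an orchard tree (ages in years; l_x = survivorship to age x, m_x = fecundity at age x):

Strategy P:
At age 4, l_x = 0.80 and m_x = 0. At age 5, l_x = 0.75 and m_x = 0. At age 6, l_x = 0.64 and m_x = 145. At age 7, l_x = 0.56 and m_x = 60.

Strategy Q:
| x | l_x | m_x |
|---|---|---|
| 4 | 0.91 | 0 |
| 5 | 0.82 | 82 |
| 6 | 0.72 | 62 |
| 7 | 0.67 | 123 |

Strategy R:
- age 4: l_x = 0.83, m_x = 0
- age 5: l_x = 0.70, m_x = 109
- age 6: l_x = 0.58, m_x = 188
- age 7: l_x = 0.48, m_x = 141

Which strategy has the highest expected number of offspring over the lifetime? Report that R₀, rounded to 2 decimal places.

Strategy P: R₀ = 0.80×0 + 0.75×0 + 0.64×145 + 0.56×60 = 126.4000
Strategy Q: R₀ = 0.91×0 + 0.82×82 + 0.72×62 + 0.67×123 = 194.2900
Strategy R: R₀ = 0.83×0 + 0.70×109 + 0.58×188 + 0.48×141 = 253.0200
Highest R₀: strategy R with 253.0200.

253.02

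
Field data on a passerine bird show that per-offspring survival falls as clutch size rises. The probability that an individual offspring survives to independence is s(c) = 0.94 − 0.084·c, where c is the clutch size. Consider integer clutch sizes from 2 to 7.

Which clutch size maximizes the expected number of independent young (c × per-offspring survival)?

Expected independent young = c × s(c):
  c=2: 2 × 0.772 = 1.544
  c=3: 3 × 0.688 = 2.064
  c=4: 4 × 0.604 = 2.416
  c=5: 5 × 0.520 = 2.600
  c=6: 6 × 0.436 = 2.616
  c=7: 7 × 0.352 = 2.464
Maximum at c = 6 (2.616 independent young).

6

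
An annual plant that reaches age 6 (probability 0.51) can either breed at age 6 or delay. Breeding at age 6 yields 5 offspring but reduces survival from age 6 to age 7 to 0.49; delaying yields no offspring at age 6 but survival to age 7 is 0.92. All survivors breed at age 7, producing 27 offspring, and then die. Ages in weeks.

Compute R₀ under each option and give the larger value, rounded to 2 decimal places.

12.67

breed at age 6: R₀ = 0.51 × (5 + 0.49 × 27) = 0.51 × 18.2300 = 9.2973
delay to age 7: R₀ = 0.51 × (0.92 × 27) = 0.51 × 24.8400 = 12.6684
Higher: delay to age 7 (12.6684).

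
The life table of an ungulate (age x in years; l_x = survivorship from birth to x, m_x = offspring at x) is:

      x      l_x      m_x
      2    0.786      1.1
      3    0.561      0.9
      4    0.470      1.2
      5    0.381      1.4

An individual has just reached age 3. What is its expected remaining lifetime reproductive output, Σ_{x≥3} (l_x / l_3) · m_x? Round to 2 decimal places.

2.86

l_3 = 0.561. Conditional survival from age 3 to x is l_x / l_3.
  x=3: (0.561/0.561) × 0.9 = 0.9000
  x=4: (0.470/0.561) × 1.2 = 1.0053
  x=5: (0.381/0.561) × 1.4 = 0.9508
Sum = 0.9000 + 1.0053 + 0.9508 = 2.8561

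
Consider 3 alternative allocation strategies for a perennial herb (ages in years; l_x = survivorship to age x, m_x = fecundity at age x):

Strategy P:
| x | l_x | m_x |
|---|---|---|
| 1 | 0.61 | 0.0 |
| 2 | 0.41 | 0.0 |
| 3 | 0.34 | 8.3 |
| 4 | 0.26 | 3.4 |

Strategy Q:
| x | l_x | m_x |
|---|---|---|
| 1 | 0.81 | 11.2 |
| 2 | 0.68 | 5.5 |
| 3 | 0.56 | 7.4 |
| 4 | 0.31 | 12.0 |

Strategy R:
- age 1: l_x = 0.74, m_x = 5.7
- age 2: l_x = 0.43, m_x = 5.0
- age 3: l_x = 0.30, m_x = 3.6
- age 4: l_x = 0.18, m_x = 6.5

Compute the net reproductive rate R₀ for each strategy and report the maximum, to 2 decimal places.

Strategy P: R₀ = 0.61×0.0 + 0.41×0.0 + 0.34×8.3 + 0.26×3.4 = 3.7060
Strategy Q: R₀ = 0.81×11.2 + 0.68×5.5 + 0.56×7.4 + 0.31×12.0 = 20.6760
Strategy R: R₀ = 0.74×5.7 + 0.43×5.0 + 0.30×3.6 + 0.18×6.5 = 8.6180
Highest R₀: strategy Q with 20.6760.

20.68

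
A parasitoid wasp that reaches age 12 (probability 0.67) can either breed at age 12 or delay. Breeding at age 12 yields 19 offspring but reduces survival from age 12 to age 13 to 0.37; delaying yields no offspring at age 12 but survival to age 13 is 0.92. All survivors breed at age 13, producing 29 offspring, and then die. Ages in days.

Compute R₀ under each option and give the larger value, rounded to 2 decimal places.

breed at age 12: R₀ = 0.67 × (19 + 0.37 × 29) = 0.67 × 29.7300 = 19.9191
delay to age 13: R₀ = 0.67 × (0.92 × 29) = 0.67 × 26.6800 = 17.8756
Higher: breed at age 12 (19.9191).

19.92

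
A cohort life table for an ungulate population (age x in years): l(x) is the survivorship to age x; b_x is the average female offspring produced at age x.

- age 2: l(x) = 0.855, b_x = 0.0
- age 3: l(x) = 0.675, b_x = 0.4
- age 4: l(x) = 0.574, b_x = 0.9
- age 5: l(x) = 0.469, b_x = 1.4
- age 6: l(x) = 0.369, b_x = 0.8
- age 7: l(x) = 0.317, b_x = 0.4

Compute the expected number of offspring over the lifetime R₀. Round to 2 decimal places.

1.87

R₀ = Σ l(x) b_x:
  age 2: 0.855 × 0.0 = 0.0000
  age 3: 0.675 × 0.4 = 0.2700
  age 4: 0.574 × 0.9 = 0.5166
  age 5: 0.469 × 1.4 = 0.6566
  age 6: 0.369 × 0.8 = 0.2952
  age 7: 0.317 × 0.4 = 0.1268
R₀ = 0.0000 + 0.2700 + 0.5166 + 0.6566 + 0.2952 + 0.1268 = 1.8652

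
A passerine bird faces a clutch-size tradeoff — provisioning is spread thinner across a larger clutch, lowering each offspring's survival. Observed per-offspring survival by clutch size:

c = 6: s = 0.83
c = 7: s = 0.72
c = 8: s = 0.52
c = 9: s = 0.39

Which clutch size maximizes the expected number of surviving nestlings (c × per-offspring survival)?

7

Expected surviving nestlings = c × s(c):
  c=6: 6 × 0.83 = 4.980
  c=7: 7 × 0.72 = 5.040
  c=8: 8 × 0.52 = 4.160
  c=9: 9 × 0.39 = 3.510
Maximum at c = 7 (5.040 surviving nestlings).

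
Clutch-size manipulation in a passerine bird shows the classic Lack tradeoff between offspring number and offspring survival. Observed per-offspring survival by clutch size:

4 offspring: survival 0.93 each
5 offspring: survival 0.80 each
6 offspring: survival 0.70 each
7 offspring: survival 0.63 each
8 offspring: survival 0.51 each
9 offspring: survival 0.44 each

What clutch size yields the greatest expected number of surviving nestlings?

Expected surviving nestlings = c × s(c):
  c=4: 4 × 0.93 = 3.720
  c=5: 5 × 0.80 = 4.000
  c=6: 6 × 0.70 = 4.200
  c=7: 7 × 0.63 = 4.410
  c=8: 8 × 0.51 = 4.080
  c=9: 9 × 0.44 = 3.960
Maximum at c = 7 (4.410 surviving nestlings).

7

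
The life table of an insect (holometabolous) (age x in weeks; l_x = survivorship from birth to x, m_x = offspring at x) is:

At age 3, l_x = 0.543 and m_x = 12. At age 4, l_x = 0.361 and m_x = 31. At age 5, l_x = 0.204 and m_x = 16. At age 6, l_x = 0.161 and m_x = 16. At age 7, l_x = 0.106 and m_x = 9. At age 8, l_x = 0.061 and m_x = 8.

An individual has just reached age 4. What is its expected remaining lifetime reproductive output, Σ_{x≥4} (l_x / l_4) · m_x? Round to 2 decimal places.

51.17

l_4 = 0.361. Conditional survival from age 4 to x is l_x / l_4.
  x=4: (0.361/0.361) × 31 = 31.0000
  x=5: (0.204/0.361) × 16 = 9.0416
  x=6: (0.161/0.361) × 16 = 7.1357
  x=7: (0.106/0.361) × 9 = 2.6427
  x=8: (0.061/0.361) × 8 = 1.3518
Sum = 31.0000 + 9.0416 + 7.1357 + 2.6427 + 1.3518 = 51.1717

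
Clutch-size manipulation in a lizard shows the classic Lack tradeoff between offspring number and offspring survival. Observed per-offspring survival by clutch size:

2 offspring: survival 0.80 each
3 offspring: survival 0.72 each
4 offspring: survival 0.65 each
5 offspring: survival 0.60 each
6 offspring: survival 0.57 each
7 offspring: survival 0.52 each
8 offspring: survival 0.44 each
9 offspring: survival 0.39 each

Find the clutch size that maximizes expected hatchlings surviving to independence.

7

Expected hatchlings surviving to independence = c × s(c):
  c=2: 2 × 0.80 = 1.600
  c=3: 3 × 0.72 = 2.160
  c=4: 4 × 0.65 = 2.600
  c=5: 5 × 0.60 = 3.000
  c=6: 6 × 0.57 = 3.420
  c=7: 7 × 0.52 = 3.640
  c=8: 8 × 0.44 = 3.520
  c=9: 9 × 0.39 = 3.510
Maximum at c = 7 (3.640 hatchlings surviving to independence).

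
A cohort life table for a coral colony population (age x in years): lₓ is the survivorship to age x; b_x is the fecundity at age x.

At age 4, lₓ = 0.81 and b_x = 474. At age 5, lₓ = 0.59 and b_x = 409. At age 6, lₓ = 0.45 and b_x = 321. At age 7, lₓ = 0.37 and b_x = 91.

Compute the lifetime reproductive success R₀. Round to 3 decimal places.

803.370

R₀ = Σ lₓ b_x:
  age 4: 0.81 × 474 = 383.9400
  age 5: 0.59 × 409 = 241.3100
  age 6: 0.45 × 321 = 144.4500
  age 7: 0.37 × 91 = 33.6700
R₀ = 383.9400 + 241.3100 + 144.4500 + 33.6700 = 803.3700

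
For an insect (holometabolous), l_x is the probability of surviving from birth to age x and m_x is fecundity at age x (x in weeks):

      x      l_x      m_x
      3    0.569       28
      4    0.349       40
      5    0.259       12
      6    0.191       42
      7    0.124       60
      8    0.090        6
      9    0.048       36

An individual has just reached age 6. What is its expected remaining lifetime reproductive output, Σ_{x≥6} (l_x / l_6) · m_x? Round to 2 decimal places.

92.83

l_6 = 0.191. Conditional survival from age 6 to x is l_x / l_6.
  x=6: (0.191/0.191) × 42 = 42.0000
  x=7: (0.124/0.191) × 60 = 38.9529
  x=8: (0.090/0.191) × 6 = 2.8272
  x=9: (0.048/0.191) × 36 = 9.0471
Sum = 42.0000 + 38.9529 + 2.8272 + 9.0471 = 92.8272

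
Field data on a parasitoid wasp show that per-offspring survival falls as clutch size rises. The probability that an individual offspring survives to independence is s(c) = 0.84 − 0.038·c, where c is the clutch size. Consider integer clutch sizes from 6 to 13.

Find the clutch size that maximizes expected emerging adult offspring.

Expected emerging adult offspring = c × s(c):
  c=6: 6 × 0.612 = 3.672
  c=7: 7 × 0.574 = 4.018
  c=8: 8 × 0.536 = 4.288
  c=9: 9 × 0.498 = 4.482
  c=10: 10 × 0.460 = 4.600
  c=11: 11 × 0.422 = 4.642
  c=12: 12 × 0.384 = 4.608
  c=13: 13 × 0.346 = 4.498
Maximum at c = 11 (4.642 emerging adult offspring).

11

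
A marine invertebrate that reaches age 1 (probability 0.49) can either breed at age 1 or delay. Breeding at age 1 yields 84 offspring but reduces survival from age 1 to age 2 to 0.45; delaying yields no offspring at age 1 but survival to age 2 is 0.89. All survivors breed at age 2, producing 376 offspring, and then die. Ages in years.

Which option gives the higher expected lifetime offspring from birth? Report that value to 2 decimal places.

breed at age 1: R₀ = 0.49 × (84 + 0.45 × 376) = 0.49 × 253.2000 = 124.0680
delay to age 2: R₀ = 0.49 × (0.89 × 376) = 0.49 × 334.6400 = 163.9736
Higher: delay to age 2 (163.9736).

163.97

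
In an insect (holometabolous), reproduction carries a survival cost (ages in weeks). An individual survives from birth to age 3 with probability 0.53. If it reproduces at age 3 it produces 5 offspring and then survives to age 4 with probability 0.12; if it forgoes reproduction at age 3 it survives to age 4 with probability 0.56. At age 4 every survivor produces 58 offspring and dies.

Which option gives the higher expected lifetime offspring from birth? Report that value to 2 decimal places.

breed at age 3: R₀ = 0.53 × (5 + 0.12 × 58) = 0.53 × 11.9600 = 6.3388
delay to age 4: R₀ = 0.53 × (0.56 × 58) = 0.53 × 32.4800 = 17.2144
Higher: delay to age 4 (17.2144).

17.21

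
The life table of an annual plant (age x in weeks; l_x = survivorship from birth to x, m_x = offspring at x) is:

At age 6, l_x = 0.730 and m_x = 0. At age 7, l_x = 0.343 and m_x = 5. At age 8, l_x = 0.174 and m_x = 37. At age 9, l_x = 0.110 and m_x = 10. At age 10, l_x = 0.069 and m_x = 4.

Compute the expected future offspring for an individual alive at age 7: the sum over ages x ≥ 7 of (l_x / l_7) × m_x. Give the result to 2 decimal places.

27.78

l_7 = 0.343. Conditional survival from age 7 to x is l_x / l_7.
  x=7: (0.343/0.343) × 5 = 5.0000
  x=8: (0.174/0.343) × 37 = 18.7697
  x=9: (0.110/0.343) × 10 = 3.2070
  x=10: (0.069/0.343) × 4 = 0.8047
Sum = 5.0000 + 18.7697 + 3.2070 + 0.8047 = 27.7813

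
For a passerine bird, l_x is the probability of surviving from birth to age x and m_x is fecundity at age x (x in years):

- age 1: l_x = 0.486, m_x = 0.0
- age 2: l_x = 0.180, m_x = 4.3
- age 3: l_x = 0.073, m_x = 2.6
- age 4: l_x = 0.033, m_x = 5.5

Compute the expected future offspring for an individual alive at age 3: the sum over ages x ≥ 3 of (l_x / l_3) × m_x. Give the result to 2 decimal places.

5.09

l_3 = 0.073. Conditional survival from age 3 to x is l_x / l_3.
  x=3: (0.073/0.073) × 2.6 = 2.6000
  x=4: (0.033/0.073) × 5.5 = 2.4863
Sum = 2.6000 + 2.4863 = 5.0863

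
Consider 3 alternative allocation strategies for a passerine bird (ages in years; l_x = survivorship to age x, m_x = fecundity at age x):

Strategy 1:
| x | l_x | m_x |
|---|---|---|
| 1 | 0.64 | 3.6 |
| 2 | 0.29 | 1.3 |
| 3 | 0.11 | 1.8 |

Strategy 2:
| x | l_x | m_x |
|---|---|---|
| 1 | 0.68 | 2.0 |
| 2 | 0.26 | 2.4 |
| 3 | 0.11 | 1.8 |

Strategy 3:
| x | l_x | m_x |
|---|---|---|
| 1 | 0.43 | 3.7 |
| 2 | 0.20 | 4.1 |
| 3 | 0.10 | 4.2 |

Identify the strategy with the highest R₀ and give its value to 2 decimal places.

Strategy 1: R₀ = 0.64×3.6 + 0.29×1.3 + 0.11×1.8 = 2.8790
Strategy 2: R₀ = 0.68×2.0 + 0.26×2.4 + 0.11×1.8 = 2.1820
Strategy 3: R₀ = 0.43×3.7 + 0.20×4.1 + 0.10×4.2 = 2.8310
Highest R₀: strategy 1 with 2.8790.

2.88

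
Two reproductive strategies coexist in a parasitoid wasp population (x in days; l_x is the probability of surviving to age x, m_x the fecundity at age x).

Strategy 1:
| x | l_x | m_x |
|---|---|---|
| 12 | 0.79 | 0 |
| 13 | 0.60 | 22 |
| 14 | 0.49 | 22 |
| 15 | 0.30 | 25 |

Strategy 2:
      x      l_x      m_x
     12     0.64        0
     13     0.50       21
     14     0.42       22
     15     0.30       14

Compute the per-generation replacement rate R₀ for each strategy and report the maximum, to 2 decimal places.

Strategy 1: R₀ = 0.79×0 + 0.60×22 + 0.49×22 + 0.30×25 = 31.4800
Strategy 2: R₀ = 0.64×0 + 0.50×21 + 0.42×22 + 0.30×14 = 23.9400
Highest R₀: strategy 1 with 31.4800.

31.48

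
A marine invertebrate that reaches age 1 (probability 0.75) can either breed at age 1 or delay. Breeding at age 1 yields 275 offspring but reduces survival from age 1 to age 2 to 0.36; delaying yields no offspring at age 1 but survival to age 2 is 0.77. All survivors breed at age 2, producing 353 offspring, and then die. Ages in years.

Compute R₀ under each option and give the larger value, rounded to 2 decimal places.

breed at age 1: R₀ = 0.75 × (275 + 0.36 × 353) = 0.75 × 402.0800 = 301.5600
delay to age 2: R₀ = 0.75 × (0.77 × 353) = 0.75 × 271.8100 = 203.8575
Higher: breed at age 1 (301.5600).

301.56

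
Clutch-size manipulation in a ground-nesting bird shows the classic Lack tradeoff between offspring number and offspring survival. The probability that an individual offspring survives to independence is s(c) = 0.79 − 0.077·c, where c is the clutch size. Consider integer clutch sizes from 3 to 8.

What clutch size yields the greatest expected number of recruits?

Expected recruits = c × s(c):
  c=3: 3 × 0.559 = 1.677
  c=4: 4 × 0.482 = 1.928
  c=5: 5 × 0.405 = 2.025
  c=6: 6 × 0.328 = 1.968
  c=7: 7 × 0.251 = 1.757
  c=8: 8 × 0.174 = 1.392
Maximum at c = 5 (2.025 recruits).

5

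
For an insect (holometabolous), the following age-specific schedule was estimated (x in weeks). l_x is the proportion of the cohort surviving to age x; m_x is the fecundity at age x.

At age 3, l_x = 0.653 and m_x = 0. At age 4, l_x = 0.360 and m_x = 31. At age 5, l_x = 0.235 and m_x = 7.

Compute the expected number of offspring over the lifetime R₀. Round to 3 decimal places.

12.805

R₀ = Σ l_x m_x:
  age 3: 0.653 × 0 = 0.0000
  age 4: 0.360 × 31 = 11.1600
  age 5: 0.235 × 7 = 1.6450
R₀ = 0.0000 + 11.1600 + 1.6450 = 12.8050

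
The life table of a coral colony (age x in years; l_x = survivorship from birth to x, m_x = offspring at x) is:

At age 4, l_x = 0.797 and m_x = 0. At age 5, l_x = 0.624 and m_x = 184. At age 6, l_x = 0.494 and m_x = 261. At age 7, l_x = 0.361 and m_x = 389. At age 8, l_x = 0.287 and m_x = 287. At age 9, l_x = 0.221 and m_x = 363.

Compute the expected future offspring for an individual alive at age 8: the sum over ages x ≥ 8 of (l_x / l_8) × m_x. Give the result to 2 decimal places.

566.52

l_8 = 0.287. Conditional survival from age 8 to x is l_x / l_8.
  x=8: (0.287/0.287) × 287 = 287.0000
  x=9: (0.221/0.287) × 363 = 279.5226
Sum = 287.0000 + 279.5226 = 566.5226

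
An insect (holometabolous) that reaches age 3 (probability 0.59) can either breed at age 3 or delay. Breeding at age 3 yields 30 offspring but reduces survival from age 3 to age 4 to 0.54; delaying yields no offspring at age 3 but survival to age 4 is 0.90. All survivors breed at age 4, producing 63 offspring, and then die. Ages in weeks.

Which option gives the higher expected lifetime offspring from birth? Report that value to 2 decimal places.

37.77

breed at age 3: R₀ = 0.59 × (30 + 0.54 × 63) = 0.59 × 64.0200 = 37.7718
delay to age 4: R₀ = 0.59 × (0.90 × 63) = 0.59 × 56.7000 = 33.4530
Higher: breed at age 3 (37.7718).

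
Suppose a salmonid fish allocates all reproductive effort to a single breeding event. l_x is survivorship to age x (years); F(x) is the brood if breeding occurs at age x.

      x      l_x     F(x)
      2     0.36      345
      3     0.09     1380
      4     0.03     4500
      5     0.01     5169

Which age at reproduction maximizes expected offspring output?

Expected offspring if breeding at age x = l_x × F(x):
  age 2: 0.36 × 345 = 124.200
  age 3: 0.09 × 1380 = 124.200
  age 4: 0.03 × 4500 = 135.000
  age 5: 0.01 × 5169 = 51.690
Maximum at age 4 (135.000).

4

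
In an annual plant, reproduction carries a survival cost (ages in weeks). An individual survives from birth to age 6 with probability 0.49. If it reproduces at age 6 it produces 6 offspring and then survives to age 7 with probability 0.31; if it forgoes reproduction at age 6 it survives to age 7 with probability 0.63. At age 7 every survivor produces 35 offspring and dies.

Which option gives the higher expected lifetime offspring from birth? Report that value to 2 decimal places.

breed at age 6: R₀ = 0.49 × (6 + 0.31 × 35) = 0.49 × 16.8500 = 8.2565
delay to age 7: R₀ = 0.49 × (0.63 × 35) = 0.49 × 22.0500 = 10.8045
Higher: delay to age 7 (10.8045).

10.80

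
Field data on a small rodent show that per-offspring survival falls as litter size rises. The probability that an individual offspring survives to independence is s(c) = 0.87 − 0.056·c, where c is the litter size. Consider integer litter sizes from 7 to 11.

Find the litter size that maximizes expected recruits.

8

Expected recruits = c × s(c):
  c=7: 7 × 0.478 = 3.346
  c=8: 8 × 0.422 = 3.376
  c=9: 9 × 0.366 = 3.294
  c=10: 10 × 0.310 = 3.100
  c=11: 11 × 0.254 = 2.794
Maximum at c = 8 (3.376 recruits).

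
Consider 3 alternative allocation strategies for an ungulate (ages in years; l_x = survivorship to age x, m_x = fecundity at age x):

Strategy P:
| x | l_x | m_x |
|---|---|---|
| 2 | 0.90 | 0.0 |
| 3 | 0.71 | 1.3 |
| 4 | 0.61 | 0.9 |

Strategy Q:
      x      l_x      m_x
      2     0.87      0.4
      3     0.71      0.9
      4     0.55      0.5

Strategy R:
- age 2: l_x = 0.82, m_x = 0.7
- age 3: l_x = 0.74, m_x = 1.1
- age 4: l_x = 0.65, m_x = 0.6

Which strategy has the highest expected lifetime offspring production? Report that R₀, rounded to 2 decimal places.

Strategy P: R₀ = 0.90×0.0 + 0.71×1.3 + 0.61×0.9 = 1.4720
Strategy Q: R₀ = 0.87×0.4 + 0.71×0.9 + 0.55×0.5 = 1.2620
Strategy R: R₀ = 0.82×0.7 + 0.74×1.1 + 0.65×0.6 = 1.7780
Highest R₀: strategy R with 1.7780.

1.78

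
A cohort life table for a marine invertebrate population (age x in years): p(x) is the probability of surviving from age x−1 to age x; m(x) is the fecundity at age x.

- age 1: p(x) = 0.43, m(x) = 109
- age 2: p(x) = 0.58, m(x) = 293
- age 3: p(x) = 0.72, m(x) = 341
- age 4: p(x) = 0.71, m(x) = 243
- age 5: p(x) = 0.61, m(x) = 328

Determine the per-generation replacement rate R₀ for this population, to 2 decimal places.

237.67

Survivorship from birth: l_x = p_1·p_2·…·p_x.
  l_1 = 0.43000
  l_2 = 0.24940
  l_3 = 0.17957
  l_4 = 0.12749
  l_5 = 0.07777
R₀ = Σ l_x m(x):
  age 1: 0.43000 × 109 = 46.8700
  age 2: 0.24940 × 293 = 73.0742
  age 3: 0.17957 × 341 = 61.2334
  age 4: 0.12749 × 243 = 30.9801
  age 5: 0.07777 × 328 = 25.5086
R₀ = 46.8700 + 73.0742 + 61.2334 + 30.9801 + 25.5086 = 237.6662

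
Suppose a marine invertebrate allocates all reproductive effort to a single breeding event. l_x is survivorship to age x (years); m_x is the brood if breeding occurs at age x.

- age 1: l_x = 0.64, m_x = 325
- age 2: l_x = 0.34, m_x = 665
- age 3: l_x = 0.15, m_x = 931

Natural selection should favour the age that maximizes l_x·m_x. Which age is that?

Expected offspring if breeding at age x = l_x × m_x:
  age 1: 0.64 × 325 = 208.000
  age 2: 0.34 × 665 = 226.100
  age 3: 0.15 × 931 = 139.650
Maximum at age 2 (226.100).

2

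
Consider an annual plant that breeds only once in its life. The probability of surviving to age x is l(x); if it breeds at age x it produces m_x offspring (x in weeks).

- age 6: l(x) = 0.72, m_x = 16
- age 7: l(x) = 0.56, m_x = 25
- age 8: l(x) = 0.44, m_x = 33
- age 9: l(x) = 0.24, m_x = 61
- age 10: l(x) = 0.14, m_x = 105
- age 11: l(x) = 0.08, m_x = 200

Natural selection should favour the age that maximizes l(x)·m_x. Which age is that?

Expected offspring if breeding at age x = l(x) × m_x:
  age 6: 0.72 × 16 = 11.520
  age 7: 0.56 × 25 = 14.000
  age 8: 0.44 × 33 = 14.520
  age 9: 0.24 × 61 = 14.640
  age 10: 0.14 × 105 = 14.700
  age 11: 0.08 × 200 = 16.000
Maximum at age 11 (16.000).

11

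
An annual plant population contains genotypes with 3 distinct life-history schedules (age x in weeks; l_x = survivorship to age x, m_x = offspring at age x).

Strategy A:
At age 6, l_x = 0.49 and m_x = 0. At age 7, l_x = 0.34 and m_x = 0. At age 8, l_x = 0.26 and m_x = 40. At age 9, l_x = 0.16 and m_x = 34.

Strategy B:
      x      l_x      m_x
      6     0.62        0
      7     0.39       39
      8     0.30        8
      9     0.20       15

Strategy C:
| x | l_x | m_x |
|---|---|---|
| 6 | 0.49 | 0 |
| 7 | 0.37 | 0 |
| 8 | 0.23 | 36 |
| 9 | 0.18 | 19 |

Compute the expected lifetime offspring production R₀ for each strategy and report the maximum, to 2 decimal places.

20.61

Strategy A: R₀ = 0.49×0 + 0.34×0 + 0.26×40 + 0.16×34 = 15.8400
Strategy B: R₀ = 0.62×0 + 0.39×39 + 0.30×8 + 0.20×15 = 20.6100
Strategy C: R₀ = 0.49×0 + 0.37×0 + 0.23×36 + 0.18×19 = 11.7000
Highest R₀: strategy B with 20.6100.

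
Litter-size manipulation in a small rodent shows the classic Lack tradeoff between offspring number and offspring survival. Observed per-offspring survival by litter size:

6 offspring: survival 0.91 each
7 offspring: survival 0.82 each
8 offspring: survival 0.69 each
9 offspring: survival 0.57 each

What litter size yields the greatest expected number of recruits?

7

Expected recruits = c × s(c):
  c=6: 6 × 0.91 = 5.460
  c=7: 7 × 0.82 = 5.740
  c=8: 8 × 0.69 = 5.520
  c=9: 9 × 0.57 = 5.130
Maximum at c = 7 (5.740 recruits).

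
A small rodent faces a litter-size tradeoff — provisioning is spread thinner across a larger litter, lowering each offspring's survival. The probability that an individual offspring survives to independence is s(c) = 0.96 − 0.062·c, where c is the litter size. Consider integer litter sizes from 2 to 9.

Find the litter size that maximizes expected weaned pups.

Expected weaned pups = c × s(c):
  c=2: 2 × 0.836 = 1.672
  c=3: 3 × 0.774 = 2.322
  c=4: 4 × 0.712 = 2.848
  c=5: 5 × 0.650 = 3.250
  c=6: 6 × 0.588 = 3.528
  c=7: 7 × 0.526 = 3.682
  c=8: 8 × 0.464 = 3.712
  c=9: 9 × 0.402 = 3.618
Maximum at c = 8 (3.712 weaned pups).

8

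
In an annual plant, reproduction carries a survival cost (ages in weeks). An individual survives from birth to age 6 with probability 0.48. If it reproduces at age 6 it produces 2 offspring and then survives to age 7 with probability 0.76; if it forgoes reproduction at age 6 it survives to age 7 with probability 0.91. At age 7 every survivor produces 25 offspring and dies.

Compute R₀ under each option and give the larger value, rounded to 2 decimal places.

breed at age 6: R₀ = 0.48 × (2 + 0.76 × 25) = 0.48 × 21.0000 = 10.0800
delay to age 7: R₀ = 0.48 × (0.91 × 25) = 0.48 × 22.7500 = 10.9200
Higher: delay to age 7 (10.9200).

10.92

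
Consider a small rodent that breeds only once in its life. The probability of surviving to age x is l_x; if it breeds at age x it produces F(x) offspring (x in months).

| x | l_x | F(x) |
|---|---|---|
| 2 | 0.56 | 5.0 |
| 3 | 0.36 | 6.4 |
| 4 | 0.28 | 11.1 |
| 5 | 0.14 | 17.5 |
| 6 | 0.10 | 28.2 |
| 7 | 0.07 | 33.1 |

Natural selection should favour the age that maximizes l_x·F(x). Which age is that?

Expected offspring if breeding at age x = l_x × F(x):
  age 2: 0.56 × 5.0 = 2.800
  age 3: 0.36 × 6.4 = 2.304
  age 4: 0.28 × 11.1 = 3.108
  age 5: 0.14 × 17.5 = 2.450
  age 6: 0.10 × 28.2 = 2.820
  age 7: 0.07 × 33.1 = 2.317
Maximum at age 4 (3.108).

4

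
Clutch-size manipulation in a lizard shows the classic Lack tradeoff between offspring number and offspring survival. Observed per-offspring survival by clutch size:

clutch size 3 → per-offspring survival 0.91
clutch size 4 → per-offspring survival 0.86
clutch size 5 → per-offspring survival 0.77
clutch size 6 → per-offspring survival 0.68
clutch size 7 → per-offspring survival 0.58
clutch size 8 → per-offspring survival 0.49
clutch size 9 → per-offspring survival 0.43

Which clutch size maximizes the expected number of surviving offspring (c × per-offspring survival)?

Expected surviving offspring = c × s(c):
  c=3: 3 × 0.91 = 2.730
  c=4: 4 × 0.86 = 3.440
  c=5: 5 × 0.77 = 3.850
  c=6: 6 × 0.68 = 4.080
  c=7: 7 × 0.58 = 4.060
  c=8: 8 × 0.49 = 3.920
  c=9: 9 × 0.43 = 3.870
Maximum at c = 6 (4.080 surviving offspring).

6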